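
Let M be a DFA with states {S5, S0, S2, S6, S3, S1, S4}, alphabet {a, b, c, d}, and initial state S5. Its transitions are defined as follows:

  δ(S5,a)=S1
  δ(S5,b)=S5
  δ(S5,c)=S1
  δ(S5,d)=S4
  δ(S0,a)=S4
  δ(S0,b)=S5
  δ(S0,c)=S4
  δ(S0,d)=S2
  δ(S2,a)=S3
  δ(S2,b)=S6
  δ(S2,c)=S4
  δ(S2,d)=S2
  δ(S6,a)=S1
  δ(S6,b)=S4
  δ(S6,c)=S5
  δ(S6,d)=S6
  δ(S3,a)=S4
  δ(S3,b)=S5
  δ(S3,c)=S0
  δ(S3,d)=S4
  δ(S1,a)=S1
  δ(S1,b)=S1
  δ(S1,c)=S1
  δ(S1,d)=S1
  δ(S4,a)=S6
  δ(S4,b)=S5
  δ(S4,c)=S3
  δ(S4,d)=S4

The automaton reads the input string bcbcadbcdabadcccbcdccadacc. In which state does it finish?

S1

S5 → S5 → S1 → S1 → S1 → S1 → S1 → S1 → S1 → S1 → S1 → S1 → S1 → S1 → S1 → S1 → S1 → S1 → S1 → S1 → S1 → S1 → S1 → S1 → S1 → S1 → S1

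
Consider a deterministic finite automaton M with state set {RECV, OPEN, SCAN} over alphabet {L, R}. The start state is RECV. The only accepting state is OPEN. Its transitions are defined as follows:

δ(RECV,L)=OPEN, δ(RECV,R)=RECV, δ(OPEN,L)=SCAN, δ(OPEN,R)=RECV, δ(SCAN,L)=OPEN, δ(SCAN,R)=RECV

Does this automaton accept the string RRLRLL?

No

start at RECV
read 'R': RECV → RECV
read 'R': RECV → RECV
read 'L': RECV → OPEN
read 'R': OPEN → RECV
read 'L': RECV → OPEN
read 'L': OPEN → SCAN
End state SCAN is not accepting.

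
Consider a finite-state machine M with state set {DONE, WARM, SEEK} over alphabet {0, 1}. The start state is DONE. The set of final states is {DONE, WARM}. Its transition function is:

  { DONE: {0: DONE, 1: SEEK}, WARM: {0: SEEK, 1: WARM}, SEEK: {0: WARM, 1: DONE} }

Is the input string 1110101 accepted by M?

Trace: DONE -1-> SEEK -1-> DONE -1-> SEEK -0-> WARM -1-> WARM -0-> SEEK -1-> DONE
End state DONE is accepting.

Yes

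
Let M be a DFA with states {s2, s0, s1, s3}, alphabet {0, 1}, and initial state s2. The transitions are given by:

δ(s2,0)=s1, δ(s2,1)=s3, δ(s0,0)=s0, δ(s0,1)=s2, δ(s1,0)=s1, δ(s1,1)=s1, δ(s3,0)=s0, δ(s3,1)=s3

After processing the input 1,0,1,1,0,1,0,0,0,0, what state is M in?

start at s2
read '1': s2 → s3
read '0': s3 → s0
read '1': s0 → s2
read '1': s2 → s3
read '0': s3 → s0
read '1': s0 → s2
read '0': s2 → s1
read '0': s1 → s1
read '0': s1 → s1
read '0': s1 → s1

s1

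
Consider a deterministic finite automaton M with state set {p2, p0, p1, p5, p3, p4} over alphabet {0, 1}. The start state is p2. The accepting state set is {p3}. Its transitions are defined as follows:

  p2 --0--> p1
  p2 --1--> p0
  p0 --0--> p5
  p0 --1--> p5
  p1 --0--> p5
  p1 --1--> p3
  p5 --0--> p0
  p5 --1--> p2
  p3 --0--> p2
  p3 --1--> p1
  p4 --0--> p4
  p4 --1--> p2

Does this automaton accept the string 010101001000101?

p2 → p1 → p3 → p2 → p0 → p5 → p2 → p1 → p5 → p2 → p1 → p5 → p0 → p5 → p0 → p5
End state p5 is not accepting.

No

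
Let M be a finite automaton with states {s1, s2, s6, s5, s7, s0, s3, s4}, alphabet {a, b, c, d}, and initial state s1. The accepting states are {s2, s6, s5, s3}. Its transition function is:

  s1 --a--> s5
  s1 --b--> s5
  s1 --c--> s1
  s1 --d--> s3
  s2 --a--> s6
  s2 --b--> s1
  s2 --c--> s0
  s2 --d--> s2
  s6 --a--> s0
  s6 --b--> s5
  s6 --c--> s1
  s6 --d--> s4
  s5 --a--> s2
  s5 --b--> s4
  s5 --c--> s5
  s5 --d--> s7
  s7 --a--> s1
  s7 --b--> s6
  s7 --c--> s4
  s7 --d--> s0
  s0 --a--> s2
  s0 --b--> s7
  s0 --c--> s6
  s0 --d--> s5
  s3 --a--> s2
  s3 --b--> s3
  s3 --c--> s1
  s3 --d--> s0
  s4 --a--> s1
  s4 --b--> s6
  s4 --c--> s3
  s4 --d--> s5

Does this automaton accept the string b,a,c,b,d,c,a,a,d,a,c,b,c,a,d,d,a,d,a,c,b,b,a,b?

Yes

s1 → s5 → s2 → s0 → s7 → s0 → s6 → s0 → s2 → s2 → s6 → s1 → s5 → s5 → s2 → s2 → s2 → s6 → s4 → s1 → s1 → s5 → s4 → s1 → s5
End state s5 is accepting.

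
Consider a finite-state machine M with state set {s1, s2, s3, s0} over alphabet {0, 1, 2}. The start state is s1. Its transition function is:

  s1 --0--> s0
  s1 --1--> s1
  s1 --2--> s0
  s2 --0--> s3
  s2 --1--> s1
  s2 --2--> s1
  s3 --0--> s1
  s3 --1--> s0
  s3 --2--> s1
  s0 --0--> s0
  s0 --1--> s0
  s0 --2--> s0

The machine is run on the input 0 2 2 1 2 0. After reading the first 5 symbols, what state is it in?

s0

start at s1
read '0': s1 → s0
read '2': s0 → s0
read '2': s0 → s0
read '1': s0 → s0
read '2': s0 → s0
After 5 symbols: s0.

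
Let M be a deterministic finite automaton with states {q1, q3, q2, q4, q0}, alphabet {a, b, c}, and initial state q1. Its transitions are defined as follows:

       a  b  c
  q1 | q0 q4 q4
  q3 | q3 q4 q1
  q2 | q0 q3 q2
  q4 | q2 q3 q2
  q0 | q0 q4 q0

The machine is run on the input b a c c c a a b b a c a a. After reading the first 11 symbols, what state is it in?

q1 → q4 → q2 → q2 → q2 → q2 → q0 → q0 → q4 → q3 → q3 → q1
After 11 symbols: q1.

q1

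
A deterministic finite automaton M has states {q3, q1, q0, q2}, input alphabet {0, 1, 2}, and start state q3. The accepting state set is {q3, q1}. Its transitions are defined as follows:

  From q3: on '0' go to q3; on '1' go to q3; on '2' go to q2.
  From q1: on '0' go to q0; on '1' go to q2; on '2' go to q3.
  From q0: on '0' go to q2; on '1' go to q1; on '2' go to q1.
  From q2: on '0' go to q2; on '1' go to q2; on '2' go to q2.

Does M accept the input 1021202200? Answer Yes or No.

No

start at q3
read '1': q3 → q3
read '0': q3 → q3
read '2': q3 → q2
read '1': q2 → q2
read '2': q2 → q2
read '0': q2 → q2
read '2': q2 → q2
read '2': q2 → q2
read '0': q2 → q2
read '0': q2 → q2
End state q2 is not accepting.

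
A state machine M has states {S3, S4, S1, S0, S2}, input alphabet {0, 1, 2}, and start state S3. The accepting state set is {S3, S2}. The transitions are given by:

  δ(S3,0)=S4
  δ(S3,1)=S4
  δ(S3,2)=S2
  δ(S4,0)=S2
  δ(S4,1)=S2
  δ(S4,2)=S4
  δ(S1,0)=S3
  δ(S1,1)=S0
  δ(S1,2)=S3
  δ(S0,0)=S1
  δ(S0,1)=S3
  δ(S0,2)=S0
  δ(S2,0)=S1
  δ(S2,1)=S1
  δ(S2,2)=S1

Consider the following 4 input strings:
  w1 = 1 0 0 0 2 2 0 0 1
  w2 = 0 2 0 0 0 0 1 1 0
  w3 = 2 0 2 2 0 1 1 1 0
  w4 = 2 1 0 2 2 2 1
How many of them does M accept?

w1:
  start at S3
  read '1': S3 → S4
  read '0': S4 → S2
  read '0': S2 → S1
  read '0': S1 → S3
  read '2': S3 → S2
  read '2': S2 → S1
  read '0': S1 → S3
  read '0': S3 → S4
  read '1': S4 → S2
  end S2, accepted
w2:
  start at S3
  read '0': S3 → S4
  read '2': S4 → S4
  read '0': S4 → S2
  read '0': S2 → S1
  read '0': S1 → S3
  read '0': S3 → S4
  read '1': S4 → S2
  read '1': S2 → S1
  read '0': S1 → S3
  end S3, accepted
w3:
  start at S3
  read '2': S3 → S2
  read '0': S2 → S1
  read '2': S1 → S3
  read '2': S3 → S2
  read '0': S2 → S1
  read '1': S1 → S0
  read '1': S0 → S3
  read '1': S3 → S4
  read '0': S4 → S2
  end S2, accepted
w4:
  start at S3
  read '2': S3 → S2
  read '1': S2 → S1
  read '0': S1 → S3
  read '2': S3 → S2
  read '2': S2 → S1
  read '2': S1 → S3
  read '1': S3 → S4
  end S4, rejected

3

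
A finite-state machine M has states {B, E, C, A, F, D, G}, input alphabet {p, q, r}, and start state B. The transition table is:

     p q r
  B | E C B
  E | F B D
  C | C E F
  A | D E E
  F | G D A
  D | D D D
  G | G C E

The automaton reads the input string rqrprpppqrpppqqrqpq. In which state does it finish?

B → B → C → F → G → E → F → G → G → C → F → G → G → G → C → E → D → D → D → D

D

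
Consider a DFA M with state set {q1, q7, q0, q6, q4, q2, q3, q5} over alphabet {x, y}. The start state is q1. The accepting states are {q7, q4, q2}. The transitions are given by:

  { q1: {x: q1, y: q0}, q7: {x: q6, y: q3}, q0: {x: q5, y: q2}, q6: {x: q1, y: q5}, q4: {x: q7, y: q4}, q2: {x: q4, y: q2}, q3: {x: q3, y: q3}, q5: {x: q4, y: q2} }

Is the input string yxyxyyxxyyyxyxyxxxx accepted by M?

No

Trace: q1 -y-> q0 -x-> q5 -y-> q2 -x-> q4 -y-> q4 -y-> q4 -x-> q7 -x-> q6 -y-> q5 -y-> q2 -y-> q2 -x-> q4 -y-> q4 -x-> q7 -y-> q3 -x-> q3 -x-> q3 -x-> q3 -x-> q3
End state q3 is not accepting.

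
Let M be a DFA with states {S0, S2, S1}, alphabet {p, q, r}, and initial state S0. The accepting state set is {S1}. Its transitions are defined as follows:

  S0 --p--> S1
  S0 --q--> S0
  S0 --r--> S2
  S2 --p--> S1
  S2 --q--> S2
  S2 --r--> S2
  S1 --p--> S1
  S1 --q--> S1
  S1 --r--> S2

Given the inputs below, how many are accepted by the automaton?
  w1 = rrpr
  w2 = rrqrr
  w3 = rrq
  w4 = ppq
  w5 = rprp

2

w1:
  start at S0
  read 'r': S0 → S2
  read 'r': S2 → S2
  read 'p': S2 → S1
  read 'r': S1 → S2
  end S2, rejected
w2:
  start at S0
  read 'r': S0 → S2
  read 'r': S2 → S2
  read 'q': S2 → S2
  read 'r': S2 → S2
  read 'r': S2 → S2
  end S2, rejected
w3:
  start at S0
  read 'r': S0 → S2
  read 'r': S2 → S2
  read 'q': S2 → S2
  end S2, rejected
w4:
  start at S0
  read 'p': S0 → S1
  read 'p': S1 → S1
  read 'q': S1 → S1
  end S1, accepted
w5:
  start at S0
  read 'r': S0 → S2
  read 'p': S2 → S1
  read 'r': S1 → S2
  read 'p': S2 → S1
  end S1, accepted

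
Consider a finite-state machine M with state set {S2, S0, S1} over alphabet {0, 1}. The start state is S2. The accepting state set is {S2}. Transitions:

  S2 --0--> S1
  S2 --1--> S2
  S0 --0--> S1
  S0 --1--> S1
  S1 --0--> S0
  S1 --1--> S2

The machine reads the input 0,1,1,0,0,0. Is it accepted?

No

S2 → S1 → S2 → S2 → S1 → S0 → S1
End state S1 is not accepting.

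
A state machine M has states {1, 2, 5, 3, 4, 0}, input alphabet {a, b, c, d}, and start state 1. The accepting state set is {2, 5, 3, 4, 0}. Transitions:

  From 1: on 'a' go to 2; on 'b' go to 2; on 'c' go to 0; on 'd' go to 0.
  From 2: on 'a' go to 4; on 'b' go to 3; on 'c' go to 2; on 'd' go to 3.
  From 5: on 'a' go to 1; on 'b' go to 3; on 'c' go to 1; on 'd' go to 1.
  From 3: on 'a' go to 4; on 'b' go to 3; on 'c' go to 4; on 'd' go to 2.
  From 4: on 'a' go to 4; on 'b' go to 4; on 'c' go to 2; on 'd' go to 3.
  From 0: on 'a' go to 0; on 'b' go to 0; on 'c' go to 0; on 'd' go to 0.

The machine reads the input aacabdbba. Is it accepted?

Trace: 1 -a-> 2 -a-> 4 -c-> 2 -a-> 4 -b-> 4 -d-> 3 -b-> 3 -b-> 3 -a-> 4
End state 4 is accepting.

Yes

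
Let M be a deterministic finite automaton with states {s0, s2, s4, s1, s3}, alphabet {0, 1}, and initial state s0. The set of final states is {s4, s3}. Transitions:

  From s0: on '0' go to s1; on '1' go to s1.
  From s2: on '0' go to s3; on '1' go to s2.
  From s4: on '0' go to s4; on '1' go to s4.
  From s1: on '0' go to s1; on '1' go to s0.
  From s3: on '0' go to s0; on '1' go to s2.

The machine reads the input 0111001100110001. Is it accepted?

start at s0
read '0': s0 → s1
read '1': s1 → s0
read '1': s0 → s1
read '1': s1 → s0
read '0': s0 → s1
read '0': s1 → s1
read '1': s1 → s0
read '1': s0 → s1
read '0': s1 → s1
read '0': s1 → s1
read '1': s1 → s0
read '1': s0 → s1
read '0': s1 → s1
read '0': s1 → s1
read '0': s1 → s1
read '1': s1 → s0
End state s0 is not accepting.

No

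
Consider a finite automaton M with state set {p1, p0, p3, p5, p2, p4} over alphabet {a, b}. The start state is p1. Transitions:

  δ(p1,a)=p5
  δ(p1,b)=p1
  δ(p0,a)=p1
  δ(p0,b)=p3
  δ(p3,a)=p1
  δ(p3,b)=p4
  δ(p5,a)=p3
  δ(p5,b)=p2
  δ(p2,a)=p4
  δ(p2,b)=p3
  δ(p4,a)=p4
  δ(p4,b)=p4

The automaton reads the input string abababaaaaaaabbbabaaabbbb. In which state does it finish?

Trace: p1 -a-> p5 -b-> p2 -a-> p4 -b-> p4 -a-> p4 -b-> p4 -a-> p4 -a-> p4 -a-> p4 -a-> p4 -a-> p4 -a-> p4 -a-> p4 -b-> p4 -b-> p4 -b-> p4 -a-> p4 -b-> p4 -a-> p4 -a-> p4 -a-> p4 -b-> p4 -b-> p4 -b-> p4 -b-> p4

p4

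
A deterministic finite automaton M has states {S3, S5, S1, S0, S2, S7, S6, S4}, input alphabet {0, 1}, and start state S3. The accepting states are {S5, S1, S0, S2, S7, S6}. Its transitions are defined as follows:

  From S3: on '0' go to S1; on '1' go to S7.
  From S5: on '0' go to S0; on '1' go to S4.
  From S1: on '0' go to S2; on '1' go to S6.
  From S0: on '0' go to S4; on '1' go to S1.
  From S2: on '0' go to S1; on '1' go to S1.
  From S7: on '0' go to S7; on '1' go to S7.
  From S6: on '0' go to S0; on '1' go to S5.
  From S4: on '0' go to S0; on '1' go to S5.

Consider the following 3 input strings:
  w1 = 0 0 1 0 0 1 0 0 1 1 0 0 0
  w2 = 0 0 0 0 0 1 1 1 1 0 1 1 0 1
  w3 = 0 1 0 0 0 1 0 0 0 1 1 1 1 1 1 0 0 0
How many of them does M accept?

w1:
  start at S3
  read '0': S3 → S1
  read '0': S1 → S2
  read '1': S2 → S1
  read '0': S1 → S2
  read '0': S2 → S1
  read '1': S1 → S6
  read '0': S6 → S0
  read '0': S0 → S4
  read '1': S4 → S5
  read '1': S5 → S4
  read '0': S4 → S0
  read '0': S0 → S4
  read '0': S4 → S0
  end S0, accepted
w2:
  start at S3
  read '0': S3 → S1
  read '0': S1 → S2
  read '0': S2 → S1
  read '0': S1 → S2
  read '0': S2 → S1
  read '1': S1 → S6
  read '1': S6 → S5
  read '1': S5 → S4
  read '1': S4 → S5
  read '0': S5 → S0
  read '1': S0 → S1
  read '1': S1 → S6
  read '0': S6 → S0
  read '1': S0 → S1
  end S1, accepted
w3:
  start at S3
  read '0': S3 → S1
  read '1': S1 → S6
  read '0': S6 → S0
  read '0': S0 → S4
  read '0': S4 → S0
  read '1': S0 → S1
  read '0': S1 → S2
  read '0': S2 → S1
  read '0': S1 → S2
  read '1': S2 → S1
  read '1': S1 → S6
  read '1': S6 → S5
  read '1': S5 → S4
  read '1': S4 → S5
  read '1': S5 → S4
  read '0': S4 → S0
  read '0': S0 → S4
  read '0': S4 → S0
  end S0, accepted

3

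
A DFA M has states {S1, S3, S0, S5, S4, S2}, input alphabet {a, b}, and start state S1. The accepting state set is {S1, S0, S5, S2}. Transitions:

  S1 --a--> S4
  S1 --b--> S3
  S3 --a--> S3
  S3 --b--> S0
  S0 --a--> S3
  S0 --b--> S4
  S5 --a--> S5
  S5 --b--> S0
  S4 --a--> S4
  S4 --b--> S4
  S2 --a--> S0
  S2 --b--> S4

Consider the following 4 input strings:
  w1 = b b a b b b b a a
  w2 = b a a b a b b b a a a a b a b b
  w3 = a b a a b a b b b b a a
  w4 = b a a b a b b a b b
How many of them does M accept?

0

w1:
  start at S1
  read 'b': S1 → S3
  read 'b': S3 → S0
  read 'a': S0 → S3
  read 'b': S3 → S0
  read 'b': S0 → S4
  read 'b': S4 → S4
  read 'b': S4 → S4
  read 'a': S4 → S4
  read 'a': S4 → S4
  end S4, rejected
w2:
  start at S1
  read 'b': S1 → S3
  read 'a': S3 → S3
  read 'a': S3 → S3
  read 'b': S3 → S0
  read 'a': S0 → S3
  read 'b': S3 → S0
  read 'b': S0 → S4
  read 'b': S4 → S4
  read 'a': S4 → S4
  read 'a': S4 → S4
  read 'a': S4 → S4
  read 'a': S4 → S4
  read 'b': S4 → S4
  read 'a': S4 → S4
  read 'b': S4 → S4
  read 'b': S4 → S4
  end S4, rejected
w3:
  start at S1
  read 'a': S1 → S4
  read 'b': S4 → S4
  read 'a': S4 → S4
  read 'a': S4 → S4
  read 'b': S4 → S4
  read 'a': S4 → S4
  read 'b': S4 → S4
  read 'b': S4 → S4
  read 'b': S4 → S4
  read 'b': S4 → S4
  read 'a': S4 → S4
  read 'a': S4 → S4
  end S4, rejected
w4:
  start at S1
  read 'b': S1 → S3
  read 'a': S3 → S3
  read 'a': S3 → S3
  read 'b': S3 → S0
  read 'a': S0 → S3
  read 'b': S3 → S0
  read 'b': S0 → S4
  read 'a': S4 → S4
  read 'b': S4 → S4
  read 'b': S4 → S4
  end S4, rejected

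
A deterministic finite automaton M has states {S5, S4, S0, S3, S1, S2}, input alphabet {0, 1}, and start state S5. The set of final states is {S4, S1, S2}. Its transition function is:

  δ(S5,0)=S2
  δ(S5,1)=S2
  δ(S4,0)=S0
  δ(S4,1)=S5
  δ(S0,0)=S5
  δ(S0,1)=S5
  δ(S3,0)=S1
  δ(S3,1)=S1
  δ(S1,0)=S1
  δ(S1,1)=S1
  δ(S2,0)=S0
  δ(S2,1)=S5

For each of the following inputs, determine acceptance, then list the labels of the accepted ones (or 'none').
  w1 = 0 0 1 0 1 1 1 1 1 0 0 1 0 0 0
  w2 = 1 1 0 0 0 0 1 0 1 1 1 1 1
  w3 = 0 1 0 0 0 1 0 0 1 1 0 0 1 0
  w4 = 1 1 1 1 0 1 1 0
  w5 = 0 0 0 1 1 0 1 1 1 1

w3, w5

w1: S5 → S2 → S0 → S5 → S2 → S5 → S2 → S5 → S2 → S5 → S2 → S0 → S5 → S2 → S0 → S5  → end S5, rejected
w2: S5 → S2 → S5 → S2 → S0 → S5 → S2 → S5 → S2 → S5 → S2 → S5 → S2 → S5  → end S5, rejected
w3: S5 → S2 → S5 → S2 → S0 → S5 → S2 → S0 → S5 → S2 → S5 → S2 → S0 → S5 → S2  → end S2, accepted
w4: S5 → S2 → S5 → S2 → S5 → S2 → S5 → S2 → S0  → end S0, rejected
w5: S5 → S2 → S0 → S5 → S2 → S5 → S2 → S5 → S2 → S5 → S2  → end S2, accepted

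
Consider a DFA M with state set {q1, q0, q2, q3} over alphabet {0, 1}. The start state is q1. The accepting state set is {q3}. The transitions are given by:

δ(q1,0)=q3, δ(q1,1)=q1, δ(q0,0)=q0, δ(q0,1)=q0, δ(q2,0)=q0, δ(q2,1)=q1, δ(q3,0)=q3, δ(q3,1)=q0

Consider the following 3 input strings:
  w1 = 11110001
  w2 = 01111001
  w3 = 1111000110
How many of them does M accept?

w1: q1 → q1 → q1 → q1 → q1 → q3 → q3 → q3 → q0  → end q0, rejected
w2: q1 → q3 → q0 → q0 → q0 → q0 → q0 → q0 → q0  → end q0, rejected
w3: q1 → q1 → q1 → q1 → q1 → q3 → q3 → q3 → q0 → q0 → q0  → end q0, rejected

0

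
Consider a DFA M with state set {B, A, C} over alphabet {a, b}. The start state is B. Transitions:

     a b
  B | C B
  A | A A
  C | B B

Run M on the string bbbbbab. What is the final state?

B

B → B → B → B → B → B → C → B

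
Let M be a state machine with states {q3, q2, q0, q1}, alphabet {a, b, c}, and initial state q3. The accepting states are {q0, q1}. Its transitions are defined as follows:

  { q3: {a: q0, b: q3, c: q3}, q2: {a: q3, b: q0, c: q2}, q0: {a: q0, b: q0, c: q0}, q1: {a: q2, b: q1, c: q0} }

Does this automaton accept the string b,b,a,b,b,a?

q3 → q3 → q3 → q0 → q0 → q0 → q0
End state q0 is accepting.

Yes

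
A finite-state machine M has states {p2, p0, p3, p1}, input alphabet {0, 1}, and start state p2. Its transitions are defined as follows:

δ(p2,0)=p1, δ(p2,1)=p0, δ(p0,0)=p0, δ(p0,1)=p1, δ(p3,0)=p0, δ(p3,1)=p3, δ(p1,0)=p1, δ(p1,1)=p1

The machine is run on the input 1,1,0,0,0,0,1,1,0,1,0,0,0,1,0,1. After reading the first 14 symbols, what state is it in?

p1

Trace: p2 -1-> p0 -1-> p1 -0-> p1 -0-> p1 -0-> p1 -0-> p1 -1-> p1 -1-> p1 -0-> p1 -1-> p1 -0-> p1 -0-> p1 -0-> p1 -1-> p1
After 14 symbols: p1.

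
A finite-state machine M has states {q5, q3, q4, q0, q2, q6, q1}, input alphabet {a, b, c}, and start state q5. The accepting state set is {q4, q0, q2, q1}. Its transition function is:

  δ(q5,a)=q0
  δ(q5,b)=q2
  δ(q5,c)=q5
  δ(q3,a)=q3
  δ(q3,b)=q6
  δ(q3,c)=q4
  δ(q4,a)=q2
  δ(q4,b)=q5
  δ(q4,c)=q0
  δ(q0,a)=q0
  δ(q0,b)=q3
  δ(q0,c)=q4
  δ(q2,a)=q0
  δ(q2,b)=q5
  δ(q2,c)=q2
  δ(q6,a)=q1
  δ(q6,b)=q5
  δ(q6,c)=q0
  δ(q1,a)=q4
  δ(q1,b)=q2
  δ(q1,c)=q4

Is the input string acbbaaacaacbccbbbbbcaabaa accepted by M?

No

Trace: q5 -a-> q0 -c-> q4 -b-> q5 -b-> q2 -a-> q0 -a-> q0 -a-> q0 -c-> q4 -a-> q2 -a-> q0 -c-> q4 -b-> q5 -c-> q5 -c-> q5 -b-> q2 -b-> q5 -b-> q2 -b-> q5 -b-> q2 -c-> q2 -a-> q0 -a-> q0 -b-> q3 -a-> q3 -a-> q3
End state q3 is not accepting.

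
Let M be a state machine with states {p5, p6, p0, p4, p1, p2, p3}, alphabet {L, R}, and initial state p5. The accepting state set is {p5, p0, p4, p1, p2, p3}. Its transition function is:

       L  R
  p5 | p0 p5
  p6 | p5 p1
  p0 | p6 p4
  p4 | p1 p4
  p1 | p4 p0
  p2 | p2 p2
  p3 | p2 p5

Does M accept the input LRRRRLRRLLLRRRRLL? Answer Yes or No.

start at p5
read 'L': p5 → p0
read 'R': p0 → p4
read 'R': p4 → p4
read 'R': p4 → p4
read 'R': p4 → p4
read 'L': p4 → p1
read 'R': p1 → p0
read 'R': p0 → p4
read 'L': p4 → p1
read 'L': p1 → p4
read 'L': p4 → p1
read 'R': p1 → p0
read 'R': p0 → p4
read 'R': p4 → p4
read 'R': p4 → p4
read 'L': p4 → p1
read 'L': p1 → p4
End state p4 is accepting.

Yes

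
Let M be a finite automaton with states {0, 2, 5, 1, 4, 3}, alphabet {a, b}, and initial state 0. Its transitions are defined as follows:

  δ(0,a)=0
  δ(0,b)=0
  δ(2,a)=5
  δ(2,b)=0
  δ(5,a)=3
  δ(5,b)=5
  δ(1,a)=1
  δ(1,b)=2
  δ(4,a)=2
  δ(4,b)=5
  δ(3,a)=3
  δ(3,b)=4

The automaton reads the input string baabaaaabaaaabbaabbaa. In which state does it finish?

0

start at 0
read 'b': 0 → 0
read 'a': 0 → 0
read 'a': 0 → 0
read 'b': 0 → 0
read 'a': 0 → 0
read 'a': 0 → 0
read 'a': 0 → 0
read 'a': 0 → 0
read 'b': 0 → 0
read 'a': 0 → 0
read 'a': 0 → 0
read 'a': 0 → 0
read 'a': 0 → 0
read 'b': 0 → 0
read 'b': 0 → 0
read 'a': 0 → 0
read 'a': 0 → 0
read 'b': 0 → 0
read 'b': 0 → 0
read 'a': 0 → 0
read 'a': 0 → 0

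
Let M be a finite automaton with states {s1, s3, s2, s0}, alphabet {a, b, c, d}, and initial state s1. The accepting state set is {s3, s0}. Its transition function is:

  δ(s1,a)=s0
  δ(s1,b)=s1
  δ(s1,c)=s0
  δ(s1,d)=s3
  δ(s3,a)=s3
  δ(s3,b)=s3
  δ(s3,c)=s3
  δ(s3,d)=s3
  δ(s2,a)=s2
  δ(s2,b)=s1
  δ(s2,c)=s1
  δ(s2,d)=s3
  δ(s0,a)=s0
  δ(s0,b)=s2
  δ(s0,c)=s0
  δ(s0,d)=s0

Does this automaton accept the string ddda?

Yes

s1 → s3 → s3 → s3 → s3
End state s3 is accepting.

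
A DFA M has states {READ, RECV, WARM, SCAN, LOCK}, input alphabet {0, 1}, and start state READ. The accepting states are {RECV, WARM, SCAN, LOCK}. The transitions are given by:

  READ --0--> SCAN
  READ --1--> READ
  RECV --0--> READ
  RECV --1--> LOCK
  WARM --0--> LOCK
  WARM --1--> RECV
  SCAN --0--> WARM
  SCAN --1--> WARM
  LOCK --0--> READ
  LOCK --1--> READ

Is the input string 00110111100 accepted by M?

READ → SCAN → WARM → RECV → LOCK → READ → READ → READ → READ → READ → SCAN → WARM
End state WARM is accepting.

Yes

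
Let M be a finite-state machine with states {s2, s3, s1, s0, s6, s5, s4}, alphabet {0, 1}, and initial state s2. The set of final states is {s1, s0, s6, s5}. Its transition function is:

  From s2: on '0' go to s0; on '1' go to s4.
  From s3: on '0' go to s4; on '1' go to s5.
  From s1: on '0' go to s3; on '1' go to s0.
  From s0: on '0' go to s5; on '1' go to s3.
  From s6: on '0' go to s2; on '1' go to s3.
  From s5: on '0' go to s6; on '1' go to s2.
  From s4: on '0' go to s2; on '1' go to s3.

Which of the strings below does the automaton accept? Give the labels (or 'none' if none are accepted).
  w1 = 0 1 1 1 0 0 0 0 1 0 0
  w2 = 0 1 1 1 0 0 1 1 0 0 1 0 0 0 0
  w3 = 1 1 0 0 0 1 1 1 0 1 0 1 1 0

w1:
  start at s2
  read '0': s2 → s0
  read '1': s0 → s3
  read '1': s3 → s5
  read '1': s5 → s2
  read '0': s2 → s0
  read '0': s0 → s5
  read '0': s5 → s6
  read '0': s6 → s2
  read '1': s2 → s4
  read '0': s4 → s2
  read '0': s2 → s0
  end s0, accepted
w2:
  start at s2
  read '0': s2 → s0
  read '1': s0 → s3
  read '1': s3 → s5
  read '1': s5 → s2
  read '0': s2 → s0
  read '0': s0 → s5
  read '1': s5 → s2
  read '1': s2 → s4
  read '0': s4 → s2
  read '0': s2 → s0
  read '1': s0 → s3
  read '0': s3 → s4
  read '0': s4 → s2
  read '0': s2 → s0
  read '0': s0 → s5
  end s5, accepted
w3:
  start at s2
  read '1': s2 → s4
  read '1': s4 → s3
  read '0': s3 → s4
  read '0': s4 → s2
  read '0': s2 → s0
  read '1': s0 → s3
  read '1': s3 → s5
  read '1': s5 → s2
  read '0': s2 → s0
  read '1': s0 → s3
  read '0': s3 → s4
  read '1': s4 → s3
  read '1': s3 → s5
  read '0': s5 → s6
  end s6, accepted

w1, w2, w3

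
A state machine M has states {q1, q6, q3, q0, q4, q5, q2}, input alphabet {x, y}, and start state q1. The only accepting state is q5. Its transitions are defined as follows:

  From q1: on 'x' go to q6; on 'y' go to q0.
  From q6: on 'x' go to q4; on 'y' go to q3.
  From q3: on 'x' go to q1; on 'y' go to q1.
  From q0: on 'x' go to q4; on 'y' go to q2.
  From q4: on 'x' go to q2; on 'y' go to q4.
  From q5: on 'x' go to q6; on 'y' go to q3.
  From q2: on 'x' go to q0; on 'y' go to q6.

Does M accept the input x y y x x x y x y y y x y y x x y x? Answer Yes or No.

start at q1
read 'x': q1 → q6
read 'y': q6 → q3
read 'y': q3 → q1
read 'x': q1 → q6
read 'x': q6 → q4
read 'x': q4 → q2
read 'y': q2 → q6
read 'x': q6 → q4
read 'y': q4 → q4
read 'y': q4 → q4
read 'y': q4 → q4
read 'x': q4 → q2
read 'y': q2 → q6
read 'y': q6 → q3
read 'x': q3 → q1
read 'x': q1 → q6
read 'y': q6 → q3
read 'x': q3 → q1
End state q1 is not accepting.

No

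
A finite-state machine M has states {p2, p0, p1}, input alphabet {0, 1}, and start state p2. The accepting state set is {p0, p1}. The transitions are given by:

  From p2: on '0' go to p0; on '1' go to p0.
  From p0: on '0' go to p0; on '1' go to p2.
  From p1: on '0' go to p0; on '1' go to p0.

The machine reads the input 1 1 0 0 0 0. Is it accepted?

p2 → p0 → p2 → p0 → p0 → p0 → p0
End state p0 is accepting.

Yes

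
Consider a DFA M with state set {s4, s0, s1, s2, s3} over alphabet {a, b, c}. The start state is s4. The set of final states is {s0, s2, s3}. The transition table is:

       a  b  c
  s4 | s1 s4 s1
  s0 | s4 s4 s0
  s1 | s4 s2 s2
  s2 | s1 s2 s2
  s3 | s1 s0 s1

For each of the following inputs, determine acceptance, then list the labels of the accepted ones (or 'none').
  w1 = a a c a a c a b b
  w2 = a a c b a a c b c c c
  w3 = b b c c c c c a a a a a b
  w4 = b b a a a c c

w1: s4 → s1 → s4 → s1 → s4 → s1 → s2 → s1 → s2 → s2  → end s2, accepted
w2: s4 → s1 → s4 → s1 → s2 → s1 → s4 → s1 → s2 → s2 → s2 → s2  → end s2, accepted
w3: s4 → s4 → s4 → s1 → s2 → s2 → s2 → s2 → s1 → s4 → s1 → s4 → s1 → s2  → end s2, accepted
w4: s4 → s4 → s4 → s1 → s4 → s1 → s2 → s2  → end s2, accepted

w1, w2, w3, w4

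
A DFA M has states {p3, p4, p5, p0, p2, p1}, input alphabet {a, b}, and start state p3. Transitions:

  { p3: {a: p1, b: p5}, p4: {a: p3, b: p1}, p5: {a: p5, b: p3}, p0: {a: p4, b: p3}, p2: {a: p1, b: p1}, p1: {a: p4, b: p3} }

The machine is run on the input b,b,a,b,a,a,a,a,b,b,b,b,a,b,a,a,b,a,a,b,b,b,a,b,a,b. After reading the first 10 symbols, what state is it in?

start at p3
read 'b': p3 → p5
read 'b': p5 → p3
read 'a': p3 → p1
read 'b': p1 → p3
read 'a': p3 → p1
read 'a': p1 → p4
read 'a': p4 → p3
read 'a': p3 → p1
read 'b': p1 → p3
read 'b': p3 → p5
After 10 symbols: p5.

p5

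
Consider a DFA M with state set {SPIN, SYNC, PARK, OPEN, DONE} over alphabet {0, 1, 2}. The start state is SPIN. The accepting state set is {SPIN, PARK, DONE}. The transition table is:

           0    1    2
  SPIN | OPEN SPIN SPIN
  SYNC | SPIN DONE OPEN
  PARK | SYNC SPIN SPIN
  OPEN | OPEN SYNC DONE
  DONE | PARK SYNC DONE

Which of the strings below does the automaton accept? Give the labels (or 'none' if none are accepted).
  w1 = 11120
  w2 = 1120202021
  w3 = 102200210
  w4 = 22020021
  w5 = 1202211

w3, w5

w1: SPIN → SPIN → SPIN → SPIN → SPIN → OPEN  → end OPEN, rejected
w2: SPIN → SPIN → SPIN → SPIN → OPEN → DONE → PARK → SPIN → OPEN → DONE → SYNC  → end SYNC, rejected
w3: SPIN → SPIN → OPEN → DONE → DONE → PARK → SYNC → OPEN → SYNC → SPIN  → end SPIN, accepted
w4: SPIN → SPIN → SPIN → OPEN → DONE → PARK → SYNC → OPEN → SYNC  → end SYNC, rejected
w5: SPIN → SPIN → SPIN → OPEN → DONE → DONE → SYNC → DONE  → end DONE, accepted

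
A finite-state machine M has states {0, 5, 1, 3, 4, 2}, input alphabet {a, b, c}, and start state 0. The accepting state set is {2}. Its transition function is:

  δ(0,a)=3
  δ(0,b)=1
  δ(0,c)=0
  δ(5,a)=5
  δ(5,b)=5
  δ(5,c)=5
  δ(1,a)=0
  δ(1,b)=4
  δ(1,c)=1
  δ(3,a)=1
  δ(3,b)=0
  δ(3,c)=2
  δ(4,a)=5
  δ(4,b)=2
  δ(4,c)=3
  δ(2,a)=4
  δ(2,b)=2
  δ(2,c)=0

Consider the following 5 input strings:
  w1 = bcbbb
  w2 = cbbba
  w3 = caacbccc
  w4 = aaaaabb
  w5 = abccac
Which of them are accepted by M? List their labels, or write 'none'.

w1, w4, w5

w1: 0 → 1 → 1 → 4 → 2 → 2  → end 2, accepted
w2: 0 → 0 → 1 → 4 → 2 → 4  → end 4, rejected
w3: 0 → 0 → 3 → 1 → 1 → 4 → 3 → 2 → 0  → end 0, rejected
w4: 0 → 3 → 1 → 0 → 3 → 1 → 4 → 2  → end 2, accepted
w5: 0 → 3 → 0 → 0 → 0 → 3 → 2  → end 2, accepted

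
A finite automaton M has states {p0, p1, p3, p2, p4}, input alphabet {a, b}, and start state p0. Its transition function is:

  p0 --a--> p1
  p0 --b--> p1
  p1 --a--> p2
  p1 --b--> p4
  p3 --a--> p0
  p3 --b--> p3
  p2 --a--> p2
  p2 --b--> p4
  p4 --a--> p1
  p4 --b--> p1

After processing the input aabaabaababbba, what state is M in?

start at p0
read 'a': p0 → p1
read 'a': p1 → p2
read 'b': p2 → p4
read 'a': p4 → p1
read 'a': p1 → p2
read 'b': p2 → p4
read 'a': p4 → p1
read 'a': p1 → p2
read 'b': p2 → p4
read 'a': p4 → p1
read 'b': p1 → p4
read 'b': p4 → p1
read 'b': p1 → p4
read 'a': p4 → p1

p1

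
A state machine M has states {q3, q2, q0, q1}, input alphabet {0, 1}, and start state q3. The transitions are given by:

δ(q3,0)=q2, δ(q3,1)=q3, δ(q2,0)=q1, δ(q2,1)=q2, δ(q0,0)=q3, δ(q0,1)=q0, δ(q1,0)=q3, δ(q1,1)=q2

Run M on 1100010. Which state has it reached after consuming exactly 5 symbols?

q3

q3 → q3 → q3 → q2 → q1 → q3
After 5 symbols: q3.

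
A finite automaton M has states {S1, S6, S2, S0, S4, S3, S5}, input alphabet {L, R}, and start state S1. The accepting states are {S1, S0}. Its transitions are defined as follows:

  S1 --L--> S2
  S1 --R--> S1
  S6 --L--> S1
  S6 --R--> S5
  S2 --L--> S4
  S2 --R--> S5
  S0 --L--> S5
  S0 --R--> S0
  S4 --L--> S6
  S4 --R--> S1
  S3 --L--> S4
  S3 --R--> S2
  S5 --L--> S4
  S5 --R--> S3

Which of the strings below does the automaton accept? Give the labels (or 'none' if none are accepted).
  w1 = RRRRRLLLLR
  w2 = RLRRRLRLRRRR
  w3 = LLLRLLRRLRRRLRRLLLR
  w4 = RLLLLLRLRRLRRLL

w1, w3

w1: Trace: S1 -R-> S1 -R-> S1 -R-> S1 -R-> S1 -R-> S1 -L-> S2 -L-> S4 -L-> S6 -L-> S1 -R-> S1  → end S1, accepted
w2: Trace: S1 -R-> S1 -L-> S2 -R-> S5 -R-> S3 -R-> S2 -L-> S4 -R-> S1 -L-> S2 -R-> S5 -R-> S3 -R-> S2 -R-> S5  → end S5, rejected
w3: Trace: S1 -L-> S2 -L-> S4 -L-> S6 -R-> S5 -L-> S4 -L-> S6 -R-> S5 -R-> S3 -L-> S4 -R-> S1 -R-> S1 -R-> S1 -L-> S2 -R-> S5 -R-> S3 -L-> S4 -L-> S6 -L-> S1 -R-> S1  → end S1, accepted
w4: Trace: S1 -R-> S1 -L-> S2 -L-> S4 -L-> S6 -L-> S1 -L-> S2 -R-> S5 -L-> S4 -R-> S1 -R-> S1 -L-> S2 -R-> S5 -R-> S3 -L-> S4 -L-> S6  → end S6, rejected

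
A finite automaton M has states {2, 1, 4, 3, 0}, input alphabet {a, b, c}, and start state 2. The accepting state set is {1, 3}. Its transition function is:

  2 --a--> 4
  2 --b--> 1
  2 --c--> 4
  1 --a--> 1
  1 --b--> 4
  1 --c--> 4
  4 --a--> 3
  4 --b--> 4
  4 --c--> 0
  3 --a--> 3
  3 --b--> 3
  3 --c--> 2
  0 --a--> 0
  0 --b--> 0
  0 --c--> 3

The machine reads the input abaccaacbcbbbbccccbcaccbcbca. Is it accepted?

Trace: 2 -a-> 4 -b-> 4 -a-> 3 -c-> 2 -c-> 4 -a-> 3 -a-> 3 -c-> 2 -b-> 1 -c-> 4 -b-> 4 -b-> 4 -b-> 4 -b-> 4 -c-> 0 -c-> 3 -c-> 2 -c-> 4 -b-> 4 -c-> 0 -a-> 0 -c-> 3 -c-> 2 -b-> 1 -c-> 4 -b-> 4 -c-> 0 -a-> 0
End state 0 is not accepting.

No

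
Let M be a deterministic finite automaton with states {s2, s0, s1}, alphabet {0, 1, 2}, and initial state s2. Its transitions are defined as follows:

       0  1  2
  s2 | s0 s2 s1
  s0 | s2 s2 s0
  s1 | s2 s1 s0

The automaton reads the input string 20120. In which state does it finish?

s2

start at s2
read '2': s2 → s1
read '0': s1 → s2
read '1': s2 → s2
read '2': s2 → s1
read '0': s1 → s2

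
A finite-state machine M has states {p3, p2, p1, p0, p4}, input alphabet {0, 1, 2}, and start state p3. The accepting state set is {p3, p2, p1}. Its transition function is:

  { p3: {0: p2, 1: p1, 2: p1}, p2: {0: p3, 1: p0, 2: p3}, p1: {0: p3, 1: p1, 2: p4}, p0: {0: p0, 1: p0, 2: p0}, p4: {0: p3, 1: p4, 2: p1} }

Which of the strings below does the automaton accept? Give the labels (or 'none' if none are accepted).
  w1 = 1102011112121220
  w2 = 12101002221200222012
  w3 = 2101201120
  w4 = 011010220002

w1, w3

w1: p3 → p1 → p1 → p3 → p1 → p3 → p1 → p1 → p1 → p1 → p4 → p4 → p1 → p1 → p4 → p1 → p3  → end p3, accepted
w2: p3 → p1 → p4 → p4 → p3 → p1 → p3 → p2 → p3 → p1 → p4 → p4 → p1 → p3 → p2 → p3 → p1 → p4 → p3 → p1 → p4  → end p4, rejected
w3: p3 → p1 → p1 → p3 → p1 → p4 → p3 → p1 → p1 → p4 → p3  → end p3, accepted
w4: p3 → p2 → p0 → p0 → p0 → p0 → p0 → p0 → p0 → p0 → p0 → p0 → p0  → end p0, rejected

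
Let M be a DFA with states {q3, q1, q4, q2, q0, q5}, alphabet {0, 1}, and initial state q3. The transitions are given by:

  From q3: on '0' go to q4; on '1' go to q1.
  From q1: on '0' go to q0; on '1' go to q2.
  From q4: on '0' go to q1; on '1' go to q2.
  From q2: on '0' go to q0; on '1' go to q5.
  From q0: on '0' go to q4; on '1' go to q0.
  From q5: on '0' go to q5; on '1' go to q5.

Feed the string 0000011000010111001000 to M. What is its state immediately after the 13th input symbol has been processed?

Trace: q3 -0-> q4 -0-> q1 -0-> q0 -0-> q4 -0-> q1 -1-> q2 -1-> q5 -0-> q5 -0-> q5 -0-> q5 -0-> q5 -1-> q5 -0-> q5
After 13 symbols: q5.

q5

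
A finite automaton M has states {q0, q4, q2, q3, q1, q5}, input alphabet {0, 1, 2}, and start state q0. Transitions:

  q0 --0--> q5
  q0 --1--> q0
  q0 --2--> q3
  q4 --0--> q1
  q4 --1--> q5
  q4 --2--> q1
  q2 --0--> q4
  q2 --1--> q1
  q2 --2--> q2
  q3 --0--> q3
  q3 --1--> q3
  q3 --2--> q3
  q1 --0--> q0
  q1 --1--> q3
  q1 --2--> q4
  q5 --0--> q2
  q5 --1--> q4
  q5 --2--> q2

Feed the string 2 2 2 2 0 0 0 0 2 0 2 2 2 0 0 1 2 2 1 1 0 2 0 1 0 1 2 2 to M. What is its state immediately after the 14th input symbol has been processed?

start at q0
read '2': q0 → q3
read '2': q3 → q3
read '2': q3 → q3
read '2': q3 → q3
read '0': q3 → q3
read '0': q3 → q3
read '0': q3 → q3
read '0': q3 → q3
read '2': q3 → q3
read '0': q3 → q3
read '2': q3 → q3
read '2': q3 → q3
read '2': q3 → q3
read '0': q3 → q3
After 14 symbols: q3.

q3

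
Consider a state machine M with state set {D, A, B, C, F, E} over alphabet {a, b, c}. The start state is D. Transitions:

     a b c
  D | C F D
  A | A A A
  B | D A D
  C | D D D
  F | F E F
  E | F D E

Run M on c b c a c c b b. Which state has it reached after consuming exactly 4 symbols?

F

start at D
read 'c': D → D
read 'b': D → F
read 'c': F → F
read 'a': F → F
After 4 symbols: F.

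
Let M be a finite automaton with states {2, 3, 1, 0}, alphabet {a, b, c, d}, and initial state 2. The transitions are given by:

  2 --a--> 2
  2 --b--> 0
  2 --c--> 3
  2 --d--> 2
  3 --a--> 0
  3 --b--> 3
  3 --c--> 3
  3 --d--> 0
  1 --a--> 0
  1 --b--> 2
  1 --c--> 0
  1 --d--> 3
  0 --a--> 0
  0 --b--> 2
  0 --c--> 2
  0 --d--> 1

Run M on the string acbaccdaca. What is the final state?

2

Trace: 2 -a-> 2 -c-> 3 -b-> 3 -a-> 0 -c-> 2 -c-> 3 -d-> 0 -a-> 0 -c-> 2 -a-> 2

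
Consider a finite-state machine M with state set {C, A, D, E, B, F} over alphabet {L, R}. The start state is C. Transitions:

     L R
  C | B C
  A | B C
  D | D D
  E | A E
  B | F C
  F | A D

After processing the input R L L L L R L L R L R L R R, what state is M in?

D

Trace: C -R-> C -L-> B -L-> F -L-> A -L-> B -R-> C -L-> B -L-> F -R-> D -L-> D -R-> D -L-> D -R-> D -R-> D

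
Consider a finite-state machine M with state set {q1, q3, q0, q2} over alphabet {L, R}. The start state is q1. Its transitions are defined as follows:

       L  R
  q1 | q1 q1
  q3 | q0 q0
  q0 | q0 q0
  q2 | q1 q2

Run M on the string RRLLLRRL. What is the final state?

q1

start at q1
read 'R': q1 → q1
read 'R': q1 → q1
read 'L': q1 → q1
read 'L': q1 → q1
read 'L': q1 → q1
read 'R': q1 → q1
read 'R': q1 → q1
read 'L': q1 → q1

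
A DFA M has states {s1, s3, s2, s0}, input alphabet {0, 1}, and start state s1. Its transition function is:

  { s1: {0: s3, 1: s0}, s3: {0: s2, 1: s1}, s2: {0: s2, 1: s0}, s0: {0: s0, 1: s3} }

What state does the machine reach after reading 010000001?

s0

Trace: s1 -0-> s3 -1-> s1 -0-> s3 -0-> s2 -0-> s2 -0-> s2 -0-> s2 -0-> s2 -1-> s0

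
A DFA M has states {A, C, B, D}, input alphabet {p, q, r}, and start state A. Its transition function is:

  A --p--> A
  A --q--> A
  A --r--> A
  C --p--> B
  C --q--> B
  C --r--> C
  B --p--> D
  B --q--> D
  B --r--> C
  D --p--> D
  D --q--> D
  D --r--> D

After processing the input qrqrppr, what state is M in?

A

A → A → A → A → A → A → A → A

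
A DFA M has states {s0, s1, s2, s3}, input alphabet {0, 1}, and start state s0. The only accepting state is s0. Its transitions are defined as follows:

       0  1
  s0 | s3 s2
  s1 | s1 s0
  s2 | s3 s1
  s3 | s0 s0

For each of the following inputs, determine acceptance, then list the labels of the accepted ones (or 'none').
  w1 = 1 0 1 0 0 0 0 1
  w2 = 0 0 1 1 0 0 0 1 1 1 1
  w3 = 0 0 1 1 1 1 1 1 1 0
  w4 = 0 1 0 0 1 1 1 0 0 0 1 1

w1:
  start at s0
  read '1': s0 → s2
  read '0': s2 → s3
  read '1': s3 → s0
  read '0': s0 → s3
  read '0': s3 → s0
  read '0': s0 → s3
  read '0': s3 → s0
  read '1': s0 → s2
  end s2, rejected
w2:
  start at s0
  read '0': s0 → s3
  read '0': s3 → s0
  read '1': s0 → s2
  read '1': s2 → s1
  read '0': s1 → s1
  read '0': s1 → s1
  read '0': s1 → s1
  read '1': s1 → s0
  read '1': s0 → s2
  read '1': s2 → s1
  read '1': s1 → s0
  end s0, accepted
w3:
  start at s0
  read '0': s0 → s3
  read '0': s3 → s0
  read '1': s0 → s2
  read '1': s2 → s1
  read '1': s1 → s0
  read '1': s0 → s2
  read '1': s2 → s1
  read '1': s1 → s0
  read '1': s0 → s2
  read '0': s2 → s3
  end s3, rejected
w4:
  start at s0
  read '0': s0 → s3
  read '1': s3 → s0
  read '0': s0 → s3
  read '0': s3 → s0
  read '1': s0 → s2
  read '1': s2 → s1
  read '1': s1 → s0
  read '0': s0 → s3
  read '0': s3 → s0
  read '0': s0 → s3
  read '1': s3 → s0
  read '1': s0 → s2
  end s2, rejected

w2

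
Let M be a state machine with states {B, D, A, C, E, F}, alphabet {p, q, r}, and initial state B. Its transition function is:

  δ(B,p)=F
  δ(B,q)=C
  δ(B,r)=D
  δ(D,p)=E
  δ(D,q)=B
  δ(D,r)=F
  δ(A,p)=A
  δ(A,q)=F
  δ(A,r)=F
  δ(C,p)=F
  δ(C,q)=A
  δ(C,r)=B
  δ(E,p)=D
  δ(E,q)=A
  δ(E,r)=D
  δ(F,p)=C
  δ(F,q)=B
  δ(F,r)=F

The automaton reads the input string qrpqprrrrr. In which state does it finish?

B → C → B → F → B → F → F → F → F → F → F

F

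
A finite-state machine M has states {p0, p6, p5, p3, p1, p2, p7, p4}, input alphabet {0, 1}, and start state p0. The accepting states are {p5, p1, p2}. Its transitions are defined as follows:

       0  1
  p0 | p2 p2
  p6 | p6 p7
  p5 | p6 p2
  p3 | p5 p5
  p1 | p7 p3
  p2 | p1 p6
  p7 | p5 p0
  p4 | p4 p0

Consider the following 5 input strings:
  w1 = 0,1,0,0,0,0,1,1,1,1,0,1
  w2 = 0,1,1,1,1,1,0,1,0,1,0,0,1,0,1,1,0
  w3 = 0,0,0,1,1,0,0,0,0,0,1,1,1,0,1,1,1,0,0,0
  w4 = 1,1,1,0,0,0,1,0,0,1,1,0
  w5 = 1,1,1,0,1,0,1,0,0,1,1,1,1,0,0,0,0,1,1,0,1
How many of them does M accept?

w1: p0 → p2 → p6 → p6 → p6 → p6 → p6 → p7 → p0 → p2 → p6 → p6 → p7  → end p7, rejected
w2: p0 → p2 → p6 → p7 → p0 → p2 → p6 → p6 → p7 → p5 → p2 → p1 → p7 → p0 → p2 → p6 → p7 → p5  → end p5, accepted
w3: p0 → p2 → p1 → p7 → p0 → p2 → p1 → p7 → p5 → p6 → p6 → p7 → p0 → p2 → p1 → p3 → p5 → p2 → p1 → p7 → p5  → end p5, accepted
w4: p0 → p2 → p6 → p7 → p5 → p6 → p6 → p7 → p5 → p6 → p7 → p0 → p2  → end p2, accepted
w5: p0 → p2 → p6 → p7 → p5 → p2 → p1 → p3 → p5 → p6 → p7 → p0 → p2 → p6 → p6 → p6 → p6 → p6 → p7 → p0 → p2 → p6  → end p6, rejected

3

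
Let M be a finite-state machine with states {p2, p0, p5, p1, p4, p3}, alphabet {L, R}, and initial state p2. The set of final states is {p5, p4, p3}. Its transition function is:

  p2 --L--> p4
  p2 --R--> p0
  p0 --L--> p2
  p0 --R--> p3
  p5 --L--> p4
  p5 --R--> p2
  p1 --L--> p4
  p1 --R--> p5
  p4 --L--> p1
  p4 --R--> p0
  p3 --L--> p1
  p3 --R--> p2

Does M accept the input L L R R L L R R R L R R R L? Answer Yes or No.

p2 → p4 → p1 → p5 → p2 → p4 → p1 → p5 → p2 → p0 → p2 → p0 → p3 → p2 → p4
End state p4 is accepting.

Yes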